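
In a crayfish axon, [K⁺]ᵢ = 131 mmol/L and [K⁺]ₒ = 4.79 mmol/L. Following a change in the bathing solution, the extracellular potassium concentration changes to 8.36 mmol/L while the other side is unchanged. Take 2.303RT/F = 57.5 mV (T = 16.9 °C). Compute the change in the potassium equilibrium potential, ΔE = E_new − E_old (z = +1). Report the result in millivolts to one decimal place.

E_old = (57.5/1)·log₁₀(4.79/131) = -82.62 mV
E_new = (57.5/1)·log₁₀(8.36/131) = -68.72 mV
ΔE = -68.72 − (-82.62) = 13.91 mV

13.9 mV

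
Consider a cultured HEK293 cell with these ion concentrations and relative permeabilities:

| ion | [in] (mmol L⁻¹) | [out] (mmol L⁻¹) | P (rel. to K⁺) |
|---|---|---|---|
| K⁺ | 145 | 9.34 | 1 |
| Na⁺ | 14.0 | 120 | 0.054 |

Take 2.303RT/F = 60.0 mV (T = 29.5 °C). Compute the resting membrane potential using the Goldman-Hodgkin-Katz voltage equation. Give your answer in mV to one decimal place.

Vm = 60.0 · log₁₀[(Σ P·[cation]ₒ + Σ P·[anion]ᵢ) / (Σ P·[cation]ᵢ + Σ P·[anion]ₒ)]
Numerator = 1×9.34 + 0.054×120 = 15.82
Denominator = 1×145 + 0.054×14.0 = 145.8
Vm = 60.0 · log₁₀(0.10854) = 60.0 × (-0.9644) = -57.87 mV

-57.9 mV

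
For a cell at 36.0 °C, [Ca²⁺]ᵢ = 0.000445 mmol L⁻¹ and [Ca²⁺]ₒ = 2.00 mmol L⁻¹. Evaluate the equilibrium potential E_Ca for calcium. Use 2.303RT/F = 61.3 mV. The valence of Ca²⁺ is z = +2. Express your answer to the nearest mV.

112 mV

E = (61.3/z) · log₁₀([Ca²⁺]_out/[Ca²⁺]_in) with z = +2.
= (61.3/2) · log₁₀(2.00/0.000445) = 30.65 · log₁₀(4494)
= 30.65 · (3.6527) = 111.95 mV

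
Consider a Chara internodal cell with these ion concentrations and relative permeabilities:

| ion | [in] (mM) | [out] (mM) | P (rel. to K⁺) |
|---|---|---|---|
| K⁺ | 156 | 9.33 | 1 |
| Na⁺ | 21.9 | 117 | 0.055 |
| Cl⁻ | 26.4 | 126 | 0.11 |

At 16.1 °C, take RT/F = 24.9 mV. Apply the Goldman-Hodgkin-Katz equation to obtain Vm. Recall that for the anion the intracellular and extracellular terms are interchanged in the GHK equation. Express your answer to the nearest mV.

-55 mV

Vm = 24.9 · ln[(Σ P·[cation]ₒ + Σ P·[anion]ᵢ) / (Σ P·[cation]ᵢ + Σ P·[anion]ₒ)]
Numerator = 1×9.33 + 0.055×117 + 0.11×26.4 = 18.67
Denominator = 1×156 + 0.055×21.9 + 0.11×126 = 171.1
Vm = 24.9 · ln(0.10913) = 24.9 × (-2.2152) = -55.16 mV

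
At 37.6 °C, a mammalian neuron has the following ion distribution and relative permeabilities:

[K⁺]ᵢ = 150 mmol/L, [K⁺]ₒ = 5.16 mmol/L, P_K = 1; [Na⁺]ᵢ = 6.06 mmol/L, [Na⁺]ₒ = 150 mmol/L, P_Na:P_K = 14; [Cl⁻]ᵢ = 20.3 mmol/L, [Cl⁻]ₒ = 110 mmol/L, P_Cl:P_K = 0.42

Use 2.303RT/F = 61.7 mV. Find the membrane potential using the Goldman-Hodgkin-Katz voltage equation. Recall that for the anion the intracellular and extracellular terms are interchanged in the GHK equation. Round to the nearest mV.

Vm = 61.7 · log₁₀[(Σ P·[cation]ₒ + Σ P·[anion]ᵢ) / (Σ P·[cation]ᵢ + Σ P·[anion]ₒ)]
Numerator = 1×5.16 + 14×150 + 0.42×20.3 = 2114
Denominator = 1×150 + 14×6.06 + 0.42×110 = 281
Vm = 61.7 · log₁₀(7.5209) = 61.7 × (0.8763) = 54.07 mV

54 mV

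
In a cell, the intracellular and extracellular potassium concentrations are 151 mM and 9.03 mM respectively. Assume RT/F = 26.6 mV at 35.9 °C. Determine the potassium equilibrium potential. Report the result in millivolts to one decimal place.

E = (26.6/z) · ln([K⁺]_out/[K⁺]_in) with z = +1.
= (26.6/1) · ln(9.03/151) = 26.60 · ln(0.0598)
= 26.60 · (-2.8167) = -74.92 mV

-74.9 mV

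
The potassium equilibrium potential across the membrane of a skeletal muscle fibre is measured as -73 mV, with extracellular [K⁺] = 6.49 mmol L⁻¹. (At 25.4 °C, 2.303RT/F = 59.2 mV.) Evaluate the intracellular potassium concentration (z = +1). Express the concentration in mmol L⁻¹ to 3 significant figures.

111 mmol L⁻¹

Nernst: E = (59.2/1) · log₁₀([out]/[in]), so log₁₀([out]/[in]) = -73.0 × 1 / 59.2 = -1.2331.
[out]/[in] = 10^(-1.2331) = 0.05846.
[in] = 6.49 / 0.05846 = 111 mmol L⁻¹.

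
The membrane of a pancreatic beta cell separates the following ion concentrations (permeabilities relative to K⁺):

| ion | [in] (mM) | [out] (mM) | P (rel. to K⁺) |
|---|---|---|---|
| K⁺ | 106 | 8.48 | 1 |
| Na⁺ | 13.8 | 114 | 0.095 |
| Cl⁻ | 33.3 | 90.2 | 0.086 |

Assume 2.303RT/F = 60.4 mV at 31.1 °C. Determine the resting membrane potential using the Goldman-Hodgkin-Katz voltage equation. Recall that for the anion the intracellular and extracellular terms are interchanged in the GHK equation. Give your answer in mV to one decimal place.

Vm = 60.4 · log₁₀[(Σ P·[cation]ₒ + Σ P·[anion]ᵢ) / (Σ P·[cation]ᵢ + Σ P·[anion]ₒ)]
Numerator = 1×8.48 + 0.095×114 + 0.086×33.3 = 22.17
Denominator = 1×106 + 0.095×13.8 + 0.086×90.2 = 115.1
Vm = 60.4 · log₁₀(0.1927) = 60.4 × (-0.7151) = -43.19 mV

-43.2 mV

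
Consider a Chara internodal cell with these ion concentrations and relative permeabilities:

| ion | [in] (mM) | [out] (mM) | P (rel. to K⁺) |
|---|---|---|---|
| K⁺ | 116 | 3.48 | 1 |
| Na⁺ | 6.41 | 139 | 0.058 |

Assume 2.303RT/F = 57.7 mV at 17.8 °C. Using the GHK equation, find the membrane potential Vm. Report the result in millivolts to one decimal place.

Vm = 57.7 · log₁₀[(Σ P·[cation]ₒ + Σ P·[anion]ᵢ) / (Σ P·[cation]ᵢ + Σ P·[anion]ₒ)]
Numerator = 1×3.48 + 0.058×139 = 11.54
Denominator = 1×116 + 0.058×6.41 = 116.4
Vm = 57.7 · log₁₀(0.099182) = 57.7 × (-1.0036) = -57.91 mV

-57.9 mV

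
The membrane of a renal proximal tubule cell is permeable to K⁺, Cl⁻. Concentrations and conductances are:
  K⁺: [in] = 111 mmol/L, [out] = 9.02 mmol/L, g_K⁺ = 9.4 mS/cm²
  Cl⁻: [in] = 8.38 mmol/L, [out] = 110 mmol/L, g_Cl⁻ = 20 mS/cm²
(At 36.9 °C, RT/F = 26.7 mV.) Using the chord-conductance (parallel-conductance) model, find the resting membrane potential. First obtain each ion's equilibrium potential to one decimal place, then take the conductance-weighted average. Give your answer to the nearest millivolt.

-68 mV

E_K⁺ = (26.7/1)·ln(9.02/111) = -67.0 mV
E_Cl⁻ = (26.7/-1)·ln(110/8.38) = -68.7 mV
Vm = (Σ gᵢEᵢ)/(Σ gᵢ) = (9.4·-67.0 + 20·-68.7) / (9.4 + 20)
= -2003.80 / 29.4 = -68.16 mV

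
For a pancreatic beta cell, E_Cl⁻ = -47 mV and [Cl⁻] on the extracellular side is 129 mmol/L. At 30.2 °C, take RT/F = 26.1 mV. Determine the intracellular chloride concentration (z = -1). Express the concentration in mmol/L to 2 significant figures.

Nernst: E = (26.1/-1) · ln([out]/[in]), so ln([out]/[in]) = -47.0 × -1 / 26.1 = 1.8008.
[out]/[in] = e^(1.8008) = 6.054.
[in] = 129 / 6.054 = 21.31 mmol/L.

21 mmol/L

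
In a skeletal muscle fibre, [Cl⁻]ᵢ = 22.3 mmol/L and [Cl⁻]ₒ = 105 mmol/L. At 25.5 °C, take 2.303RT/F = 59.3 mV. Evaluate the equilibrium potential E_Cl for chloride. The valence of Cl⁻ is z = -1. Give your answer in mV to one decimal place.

E = (59.3/z) · log₁₀([Cl⁻]_out/[Cl⁻]_in) with z = -1.
For an anion, dividing by z = -1 reverses the sign.
= (59.3/-1) · log₁₀(105/22.3) = -59.30 · log₁₀(4.709)
= -59.30 · (0.6729) = -39.90 mV

-39.9 mV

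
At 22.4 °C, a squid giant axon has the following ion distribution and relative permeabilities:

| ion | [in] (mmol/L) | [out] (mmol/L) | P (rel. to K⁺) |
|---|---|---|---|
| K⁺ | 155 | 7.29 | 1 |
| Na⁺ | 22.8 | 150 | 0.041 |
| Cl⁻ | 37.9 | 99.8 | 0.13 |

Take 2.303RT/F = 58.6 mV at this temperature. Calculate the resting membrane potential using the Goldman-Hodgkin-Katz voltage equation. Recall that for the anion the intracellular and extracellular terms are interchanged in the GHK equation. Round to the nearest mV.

Vm = 58.6 · log₁₀[(Σ P·[cation]ₒ + Σ P·[anion]ᵢ) / (Σ P·[cation]ᵢ + Σ P·[anion]ₒ)]
Numerator = 1×7.29 + 0.041×150 + 0.13×37.9 = 18.37
Denominator = 1×155 + 0.041×22.8 + 0.13×99.8 = 168.9
Vm = 58.6 · log₁₀(0.10874) = 58.6 × (-0.9636) = -56.47 mV

-56 mV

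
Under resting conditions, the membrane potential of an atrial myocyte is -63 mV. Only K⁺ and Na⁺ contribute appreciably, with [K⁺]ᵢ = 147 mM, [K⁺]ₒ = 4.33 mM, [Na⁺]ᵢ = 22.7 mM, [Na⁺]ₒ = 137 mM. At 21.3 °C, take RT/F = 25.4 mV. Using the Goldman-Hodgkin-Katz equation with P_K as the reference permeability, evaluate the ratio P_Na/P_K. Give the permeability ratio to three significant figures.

Let α = P_Na/P_K. GHK: Vm = 25.4·ln[(Kₒ + α·Naₒ)/(Kᵢ + α·Naᵢ)].
e^(Vm/25.4) = e^(-63.0/25.4) = 0.083717
So 0.083717·(Kᵢ + α·Naᵢ) = Kₒ + α·Naₒ → α = (0.083717·147.0 − 4.33) / (137.0 − 0.083717·22.7)
α = (12.31 − 4.33) / (137.0 − 1.9) = 7.976/135.1 = 0.05904

0.0590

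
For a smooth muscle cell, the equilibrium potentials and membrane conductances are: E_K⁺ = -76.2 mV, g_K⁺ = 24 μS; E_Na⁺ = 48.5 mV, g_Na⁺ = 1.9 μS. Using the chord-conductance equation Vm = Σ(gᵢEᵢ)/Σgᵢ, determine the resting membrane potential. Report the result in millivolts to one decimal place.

-67.1 mV

Σ gᵢEᵢ = 24·(-76.2) + 1.9·(48.5) = -1736.65
Σ gᵢ = 24 + 1.9 = 25.9
Vm = -1736.65 / 25.9 = -67.05 mV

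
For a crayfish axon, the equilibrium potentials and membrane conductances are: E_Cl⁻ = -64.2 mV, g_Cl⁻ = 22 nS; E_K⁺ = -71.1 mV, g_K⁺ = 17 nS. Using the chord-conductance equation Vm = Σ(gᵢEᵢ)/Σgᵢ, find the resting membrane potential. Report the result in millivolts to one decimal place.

Σ gᵢEᵢ = 22·(-64.2) + 17·(-71.1) = -2621.10
Σ gᵢ = 22 + 17 = 39
Vm = -2621.10 / 39 = -67.21 mV

-67.2 mV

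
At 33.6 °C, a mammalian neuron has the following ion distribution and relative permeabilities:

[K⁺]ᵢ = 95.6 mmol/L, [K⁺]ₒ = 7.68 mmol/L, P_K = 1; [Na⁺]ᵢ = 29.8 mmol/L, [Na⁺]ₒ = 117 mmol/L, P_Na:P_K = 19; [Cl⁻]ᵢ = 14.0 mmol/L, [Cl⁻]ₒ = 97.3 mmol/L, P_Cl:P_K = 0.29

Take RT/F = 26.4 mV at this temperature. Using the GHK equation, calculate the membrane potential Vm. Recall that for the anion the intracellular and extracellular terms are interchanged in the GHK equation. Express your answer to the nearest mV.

31 mV

Vm = 26.4 · ln[(Σ P·[cation]ₒ + Σ P·[anion]ᵢ) / (Σ P·[cation]ᵢ + Σ P·[anion]ₒ)]
Numerator = 1×7.68 + 19×117 + 0.29×14.0 = 2235
Denominator = 1×95.6 + 19×29.8 + 0.29×97.3 = 690
Vm = 26.4 · ln(3.2387) = 26.4 × (1.1752) = 31.02 mV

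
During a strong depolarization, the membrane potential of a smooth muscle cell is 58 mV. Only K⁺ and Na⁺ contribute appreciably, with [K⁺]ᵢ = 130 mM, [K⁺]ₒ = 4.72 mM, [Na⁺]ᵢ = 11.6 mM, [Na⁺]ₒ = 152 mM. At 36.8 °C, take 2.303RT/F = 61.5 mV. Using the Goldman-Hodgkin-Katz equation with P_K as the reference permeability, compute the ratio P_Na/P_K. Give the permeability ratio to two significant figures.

Let α = P_Na/P_K. GHK: Vm = 61.5·log₁₀[(Kₒ + α·Naₒ)/(Kᵢ + α·Naᵢ)].
10^(Vm/61.5) = 10^(58.0/61.5) = 8.7718
So 8.7718·(Kᵢ + α·Naᵢ) = Kₒ + α·Naₒ → α = (8.7718·130.0 − 4.72) / (152.0 − 8.7718·11.6)
α = (1140 − 4.72) / (152.0 − 101.8) = 1136/50.25 = 22.6

23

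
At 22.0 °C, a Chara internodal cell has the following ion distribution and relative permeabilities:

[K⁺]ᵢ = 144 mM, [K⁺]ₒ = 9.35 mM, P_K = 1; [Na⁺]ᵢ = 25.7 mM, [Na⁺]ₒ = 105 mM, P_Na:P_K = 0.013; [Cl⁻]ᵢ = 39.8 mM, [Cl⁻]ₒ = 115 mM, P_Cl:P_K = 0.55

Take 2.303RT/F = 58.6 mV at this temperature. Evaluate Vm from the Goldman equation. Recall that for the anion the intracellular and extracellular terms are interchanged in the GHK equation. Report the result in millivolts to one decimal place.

-47.1 mV

Vm = 58.6 · log₁₀[(Σ P·[cation]ₒ + Σ P·[anion]ᵢ) / (Σ P·[cation]ᵢ + Σ P·[anion]ₒ)]
Numerator = 1×9.35 + 0.013×105 + 0.55×39.8 = 32.61
Denominator = 1×144 + 0.013×25.7 + 0.55×115 = 207.6
Vm = 58.6 · log₁₀(0.15707) = 58.6 × (-0.8039) = -47.11 mV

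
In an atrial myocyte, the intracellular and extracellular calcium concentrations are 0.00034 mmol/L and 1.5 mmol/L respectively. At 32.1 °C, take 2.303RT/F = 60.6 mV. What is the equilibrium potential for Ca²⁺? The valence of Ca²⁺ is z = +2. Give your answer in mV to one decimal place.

E = (60.6/z) · log₁₀([Ca²⁺]_out/[Ca²⁺]_in) with z = +2.
= (60.6/2) · log₁₀(1.5/0.00034) = 30.30 · log₁₀(4412)
= 30.30 · (3.6446) = 110.43 mV

110.4 mV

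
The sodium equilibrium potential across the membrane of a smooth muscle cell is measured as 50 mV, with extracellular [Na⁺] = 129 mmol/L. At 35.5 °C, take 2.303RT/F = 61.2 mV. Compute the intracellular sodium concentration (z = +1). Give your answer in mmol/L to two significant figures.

20 mmol/L

Nernst: E = (61.2/1) · log₁₀([out]/[in]), so log₁₀([out]/[in]) = 50.0 × 1 / 61.2 = 0.8170.
[out]/[in] = 10^(0.8170) = 6.561.
[in] = 129 / 6.561 = 19.66 mmol/L.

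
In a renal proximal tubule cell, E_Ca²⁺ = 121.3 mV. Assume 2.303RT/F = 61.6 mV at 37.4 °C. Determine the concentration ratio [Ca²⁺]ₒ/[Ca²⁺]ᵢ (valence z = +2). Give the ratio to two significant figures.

8700

log₁₀([out]/[in]) = E·z/(61.6) = 121.3 × 2 / 61.6 = 3.9383
[out]/[in] = 10^(3.9383) = 8676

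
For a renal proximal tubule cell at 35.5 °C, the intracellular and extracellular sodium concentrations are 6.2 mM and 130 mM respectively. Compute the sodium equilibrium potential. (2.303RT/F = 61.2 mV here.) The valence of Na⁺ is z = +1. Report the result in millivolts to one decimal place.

80.9 mV

E = (61.2/z) · log₁₀([Na⁺]_out/[Na⁺]_in) with z = +1.
= (61.2/1) · log₁₀(130/6.2) = 61.20 · log₁₀(20.97)
= 61.20 · (1.3216) = 80.88 mV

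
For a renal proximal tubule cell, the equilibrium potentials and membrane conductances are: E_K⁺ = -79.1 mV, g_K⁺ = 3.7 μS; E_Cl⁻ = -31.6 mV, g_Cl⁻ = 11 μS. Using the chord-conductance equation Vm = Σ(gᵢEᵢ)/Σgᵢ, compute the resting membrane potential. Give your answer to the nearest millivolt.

-44 mV

Σ gᵢEᵢ = 3.7·(-79.1) + 11·(-31.6) = -640.27
Σ gᵢ = 3.7 + 11 = 14.7
Vm = -640.27 / 14.7 = -43.56 mV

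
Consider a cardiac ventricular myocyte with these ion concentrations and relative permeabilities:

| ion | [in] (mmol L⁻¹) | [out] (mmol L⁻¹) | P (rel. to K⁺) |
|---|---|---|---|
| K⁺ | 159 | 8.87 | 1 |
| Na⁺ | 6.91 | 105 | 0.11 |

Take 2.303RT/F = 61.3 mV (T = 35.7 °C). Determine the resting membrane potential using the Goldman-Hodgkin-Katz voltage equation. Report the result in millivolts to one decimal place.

Vm = 61.3 · log₁₀[(Σ P·[cation]ₒ + Σ P·[anion]ᵢ) / (Σ P·[cation]ᵢ + Σ P·[anion]ₒ)]
Numerator = 1×8.87 + 0.11×105 = 20.42
Denominator = 1×159 + 0.11×6.91 = 159.8
Vm = 61.3 · log₁₀(0.12782) = 61.3 × (-0.8934) = -54.77 mV

-54.8 mV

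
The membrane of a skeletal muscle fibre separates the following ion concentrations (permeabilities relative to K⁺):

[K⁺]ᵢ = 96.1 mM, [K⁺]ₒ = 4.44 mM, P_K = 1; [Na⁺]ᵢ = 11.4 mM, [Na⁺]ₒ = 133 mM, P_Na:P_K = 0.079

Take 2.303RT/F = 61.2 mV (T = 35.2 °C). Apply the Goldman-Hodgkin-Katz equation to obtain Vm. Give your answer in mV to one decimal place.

-49.7 mV

Vm = 61.2 · log₁₀[(Σ P·[cation]ₒ + Σ P·[anion]ᵢ) / (Σ P·[cation]ᵢ + Σ P·[anion]ₒ)]
Numerator = 1×4.44 + 0.079×133 = 14.95
Denominator = 1×96.1 + 0.079×11.4 = 97
Vm = 61.2 · log₁₀(0.15409) = 61.2 × (-0.8122) = -49.71 mV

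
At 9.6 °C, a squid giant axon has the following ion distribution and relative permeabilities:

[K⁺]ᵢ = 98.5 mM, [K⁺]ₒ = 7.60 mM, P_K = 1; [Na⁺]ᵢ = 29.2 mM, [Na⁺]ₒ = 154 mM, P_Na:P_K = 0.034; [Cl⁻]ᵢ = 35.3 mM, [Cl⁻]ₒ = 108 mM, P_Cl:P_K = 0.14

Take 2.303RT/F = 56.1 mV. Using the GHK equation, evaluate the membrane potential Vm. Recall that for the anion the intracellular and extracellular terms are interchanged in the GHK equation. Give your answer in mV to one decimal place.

-45.4 mV

Vm = 56.1 · log₁₀[(Σ P·[cation]ₒ + Σ P·[anion]ᵢ) / (Σ P·[cation]ᵢ + Σ P·[anion]ₒ)]
Numerator = 1×7.60 + 0.034×154 + 0.14×35.3 = 17.78
Denominator = 1×98.5 + 0.034×29.2 + 0.14×108 = 114.6
Vm = 56.1 · log₁₀(0.15511) = 56.1 × (-0.8094) = -45.40 mV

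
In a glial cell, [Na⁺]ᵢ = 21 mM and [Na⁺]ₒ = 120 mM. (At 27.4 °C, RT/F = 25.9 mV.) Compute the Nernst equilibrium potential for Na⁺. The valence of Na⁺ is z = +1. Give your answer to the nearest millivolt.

45 mV

E = (25.9/z) · ln([Na⁺]_out/[Na⁺]_in) with z = +1.
= (25.9/1) · ln(120/21) = 25.90 · ln(5.714)
= 25.90 · (1.7430) = 45.14 mV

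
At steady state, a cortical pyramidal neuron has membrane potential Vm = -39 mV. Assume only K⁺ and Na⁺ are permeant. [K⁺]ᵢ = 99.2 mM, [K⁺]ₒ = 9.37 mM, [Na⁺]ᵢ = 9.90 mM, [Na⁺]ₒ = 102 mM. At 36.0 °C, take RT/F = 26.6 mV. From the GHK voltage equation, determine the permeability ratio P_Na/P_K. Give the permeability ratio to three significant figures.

0.136

Let α = P_Na/P_K. GHK: Vm = 26.6·ln[(Kₒ + α·Naₒ)/(Kᵢ + α·Naᵢ)].
e^(Vm/26.6) = e^(-39.0/26.6) = 0.23081
So 0.23081·(Kᵢ + α·Naᵢ) = Kₒ + α·Naₒ → α = (0.23081·99.2 − 9.37) / (102.0 − 0.23081·9.9)
α = (22.9 − 9.37) / (102.0 − 2.285) = 13.53/99.71 = 0.1356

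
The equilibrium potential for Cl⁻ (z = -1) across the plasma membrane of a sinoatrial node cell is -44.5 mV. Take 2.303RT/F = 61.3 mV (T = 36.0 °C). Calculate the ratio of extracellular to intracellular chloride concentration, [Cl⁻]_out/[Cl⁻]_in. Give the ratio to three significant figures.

5.32

log₁₀([out]/[in]) = E·z/(61.3) = -44.5 × -1 / 61.3 = 0.7259
[out]/[in] = 10^(0.7259) = 5.32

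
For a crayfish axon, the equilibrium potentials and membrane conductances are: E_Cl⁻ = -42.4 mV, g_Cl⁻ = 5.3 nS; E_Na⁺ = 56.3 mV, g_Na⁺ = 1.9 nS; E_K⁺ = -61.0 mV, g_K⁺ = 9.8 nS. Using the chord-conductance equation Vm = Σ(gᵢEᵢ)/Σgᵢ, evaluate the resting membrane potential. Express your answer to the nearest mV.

-42 mV

Σ gᵢEᵢ = 5.3·(-42.4) + 1.9·(56.3) + 9.8·(-61.0) = -715.55
Σ gᵢ = 5.3 + 1.9 + 9.8 = 17
Vm = -715.55 / 17 = -42.09 mV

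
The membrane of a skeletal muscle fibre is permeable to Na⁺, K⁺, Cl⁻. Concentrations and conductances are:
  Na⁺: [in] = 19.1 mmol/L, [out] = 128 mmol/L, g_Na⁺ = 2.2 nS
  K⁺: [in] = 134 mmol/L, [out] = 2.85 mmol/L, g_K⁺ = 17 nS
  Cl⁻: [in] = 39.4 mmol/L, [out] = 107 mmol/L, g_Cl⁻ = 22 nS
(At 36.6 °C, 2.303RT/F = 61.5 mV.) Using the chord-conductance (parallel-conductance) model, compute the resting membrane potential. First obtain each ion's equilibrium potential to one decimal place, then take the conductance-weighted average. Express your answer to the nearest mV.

-54 mV

E_Na⁺ = (61.5/1)·log₁₀(128/19.1) = 50.8 mV
E_K⁺ = (61.5/1)·log₁₀(2.85/134) = -102.8 mV
E_Cl⁻ = (61.5/-1)·log₁₀(107/39.4) = -26.7 mV
Vm = (Σ gᵢEᵢ)/(Σ gᵢ) = (2.2·50.8 + 17·-102.8 + 22·-26.7) / (2.2 + 17 + 22)
= -2223.24 / 41.2 = -53.96 mV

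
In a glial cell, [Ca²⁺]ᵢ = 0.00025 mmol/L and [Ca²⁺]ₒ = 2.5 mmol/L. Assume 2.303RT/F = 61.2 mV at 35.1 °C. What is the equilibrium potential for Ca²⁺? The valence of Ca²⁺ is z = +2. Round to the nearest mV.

122 mV

E = (61.2/z) · log₁₀([Ca²⁺]_out/[Ca²⁺]_in) with z = +2.
= (61.2/2) · log₁₀(2.5/0.00025) = 30.60 · log₁₀(1e+04)
= 30.60 · (4.0000) = 122.40 mV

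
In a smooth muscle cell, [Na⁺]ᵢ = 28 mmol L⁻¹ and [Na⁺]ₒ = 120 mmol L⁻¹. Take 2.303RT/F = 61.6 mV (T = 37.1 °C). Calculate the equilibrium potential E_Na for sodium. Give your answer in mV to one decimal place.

E = (61.6/z) · log₁₀([Na⁺]_out/[Na⁺]_in) with z = +1.
= (61.6/1) · log₁₀(120/28) = 61.60 · log₁₀(4.286)
= 61.60 · (0.6320) = 38.93 mV

38.9 mV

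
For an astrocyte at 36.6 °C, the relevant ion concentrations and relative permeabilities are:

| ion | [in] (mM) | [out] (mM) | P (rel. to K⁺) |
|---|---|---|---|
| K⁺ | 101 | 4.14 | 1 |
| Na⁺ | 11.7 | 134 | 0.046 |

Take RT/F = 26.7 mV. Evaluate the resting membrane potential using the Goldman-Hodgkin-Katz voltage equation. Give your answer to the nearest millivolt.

Vm = 26.7 · ln[(Σ P·[cation]ₒ + Σ P·[anion]ᵢ) / (Σ P·[cation]ᵢ + Σ P·[anion]ₒ)]
Numerator = 1×4.14 + 0.046×134 = 10.3
Denominator = 1×101 + 0.046×11.7 = 101.5
Vm = 26.7 · ln(0.10148) = 26.7 × (-2.2879) = -61.09 mV

-61 mV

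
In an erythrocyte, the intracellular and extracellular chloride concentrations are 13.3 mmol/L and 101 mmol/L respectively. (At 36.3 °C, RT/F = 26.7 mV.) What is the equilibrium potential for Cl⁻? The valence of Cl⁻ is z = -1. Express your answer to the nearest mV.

-54 mV

E = (26.7/z) · ln([Cl⁻]_out/[Cl⁻]_in) with z = -1.
For an anion, dividing by z = -1 reverses the sign.
= (26.7/-1) · ln(101/13.3) = -26.70 · ln(7.594)
= -26.70 · (2.0274) = -54.13 mV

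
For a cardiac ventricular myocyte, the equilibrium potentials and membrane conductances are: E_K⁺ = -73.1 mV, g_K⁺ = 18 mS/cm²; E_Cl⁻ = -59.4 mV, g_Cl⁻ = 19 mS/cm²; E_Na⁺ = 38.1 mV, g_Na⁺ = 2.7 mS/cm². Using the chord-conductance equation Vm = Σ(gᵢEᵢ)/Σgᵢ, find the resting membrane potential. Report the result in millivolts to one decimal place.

Σ gᵢEᵢ = 18·(-73.1) + 19·(-59.4) + 2.7·(38.1) = -2341.53
Σ gᵢ = 18 + 19 + 2.7 = 39.7
Vm = -2341.53 / 39.7 = -58.98 mV

-59.0 mV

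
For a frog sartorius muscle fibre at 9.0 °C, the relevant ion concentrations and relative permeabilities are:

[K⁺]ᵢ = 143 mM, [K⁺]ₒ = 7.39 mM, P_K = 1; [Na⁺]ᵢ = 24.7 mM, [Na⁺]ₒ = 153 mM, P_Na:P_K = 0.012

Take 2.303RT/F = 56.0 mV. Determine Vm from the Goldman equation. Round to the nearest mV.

Vm = 56.0 · log₁₀[(Σ P·[cation]ₒ + Σ P·[anion]ᵢ) / (Σ P·[cation]ᵢ + Σ P·[anion]ₒ)]
Numerator = 1×7.39 + 0.012×153 = 9.226
Denominator = 1×143 + 0.012×24.7 = 143.3
Vm = 56.0 · log₁₀(0.064384) = 56.0 × (-1.1912) = -66.71 mV

-67 mV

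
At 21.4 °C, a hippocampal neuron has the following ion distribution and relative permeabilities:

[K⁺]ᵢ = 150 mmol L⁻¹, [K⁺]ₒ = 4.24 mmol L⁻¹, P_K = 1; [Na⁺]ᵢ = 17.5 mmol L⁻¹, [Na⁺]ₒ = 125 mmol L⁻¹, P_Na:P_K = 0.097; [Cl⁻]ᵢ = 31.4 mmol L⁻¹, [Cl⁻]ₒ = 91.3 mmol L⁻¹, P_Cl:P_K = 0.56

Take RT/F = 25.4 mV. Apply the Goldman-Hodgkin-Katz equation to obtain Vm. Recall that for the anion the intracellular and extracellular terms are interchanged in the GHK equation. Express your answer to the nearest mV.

Vm = 25.4 · ln[(Σ P·[cation]ₒ + Σ P·[anion]ᵢ) / (Σ P·[cation]ᵢ + Σ P·[anion]ₒ)]
Numerator = 1×4.24 + 0.097×125 + 0.56×31.4 = 33.95
Denominator = 1×150 + 0.097×17.5 + 0.56×91.3 = 202.8
Vm = 25.4 · ln(0.16738) = 25.4 × (-1.7875) = -45.40 mV

-45 mV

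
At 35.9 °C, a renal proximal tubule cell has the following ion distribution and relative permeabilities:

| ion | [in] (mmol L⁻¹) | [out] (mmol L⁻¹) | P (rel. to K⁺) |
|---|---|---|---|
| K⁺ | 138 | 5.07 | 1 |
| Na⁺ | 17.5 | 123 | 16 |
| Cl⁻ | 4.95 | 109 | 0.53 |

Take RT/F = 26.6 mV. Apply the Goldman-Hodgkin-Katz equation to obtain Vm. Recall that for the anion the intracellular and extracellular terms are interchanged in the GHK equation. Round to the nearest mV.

38 mV

Vm = 26.6 · ln[(Σ P·[cation]ₒ + Σ P·[anion]ᵢ) / (Σ P·[cation]ᵢ + Σ P·[anion]ₒ)]
Numerator = 1×5.07 + 16×123 + 0.53×4.95 = 1976
Denominator = 1×138 + 16×17.5 + 0.53×109 = 475.8
Vm = 26.6 · ln(4.1526) = 26.6 × (1.4237) = 37.87 mV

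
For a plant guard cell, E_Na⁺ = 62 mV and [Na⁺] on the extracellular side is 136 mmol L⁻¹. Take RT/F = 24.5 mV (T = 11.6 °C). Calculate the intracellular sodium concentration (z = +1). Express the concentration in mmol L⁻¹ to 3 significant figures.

Nernst: E = (24.5/1) · ln([out]/[in]), so ln([out]/[in]) = 62.0 × 1 / 24.5 = 2.5306.
[out]/[in] = e^(2.5306) = 12.56.
[in] = 136 / 12.56 = 10.83 mmol L⁻¹.

10.8 mmol L⁻¹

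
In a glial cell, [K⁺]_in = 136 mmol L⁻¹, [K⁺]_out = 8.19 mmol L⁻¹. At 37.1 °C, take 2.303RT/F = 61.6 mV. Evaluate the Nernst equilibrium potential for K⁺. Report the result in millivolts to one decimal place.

E = (61.6/z) · log₁₀([K⁺]_out/[K⁺]_in) with z = +1.
= (61.6/1) · log₁₀(8.19/136) = 61.60 · log₁₀(0.06022)
= 61.60 · (-1.2203) = -75.17 mV

-75.2 mV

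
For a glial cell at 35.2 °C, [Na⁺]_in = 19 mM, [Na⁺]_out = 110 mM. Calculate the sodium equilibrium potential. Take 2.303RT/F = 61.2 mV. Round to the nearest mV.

47 mV

E = (61.2/z) · log₁₀([Na⁺]_out/[Na⁺]_in) with z = +1.
= (61.2/1) · log₁₀(110/19) = 61.20 · log₁₀(5.789)
= 61.20 · (0.7626) = 46.67 mV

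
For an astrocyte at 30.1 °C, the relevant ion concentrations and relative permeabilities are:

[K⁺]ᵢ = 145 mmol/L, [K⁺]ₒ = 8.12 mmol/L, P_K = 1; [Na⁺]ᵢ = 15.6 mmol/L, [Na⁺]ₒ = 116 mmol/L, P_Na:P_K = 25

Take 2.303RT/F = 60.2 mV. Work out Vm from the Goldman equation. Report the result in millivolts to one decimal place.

Vm = 60.2 · log₁₀[(Σ P·[cation]ₒ + Σ P·[anion]ᵢ) / (Σ P·[cation]ᵢ + Σ P·[anion]ₒ)]
Numerator = 1×8.12 + 25×116 = 2908
Denominator = 1×145 + 25×15.6 = 535
Vm = 60.2 · log₁₀(5.4357) = 60.2 × (0.7353) = 44.26 mV

44.3 mV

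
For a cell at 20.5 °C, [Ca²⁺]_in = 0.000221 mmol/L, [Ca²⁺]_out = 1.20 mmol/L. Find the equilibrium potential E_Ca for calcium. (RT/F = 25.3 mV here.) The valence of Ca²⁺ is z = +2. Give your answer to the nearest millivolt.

E = (25.3/z) · ln([Ca²⁺]_out/[Ca²⁺]_in) with z = +2.
= (25.3/2) · ln(1.20/0.000221) = 12.65 · ln(5430)
= 12.65 · (8.5997) = 108.79 mV

109 mV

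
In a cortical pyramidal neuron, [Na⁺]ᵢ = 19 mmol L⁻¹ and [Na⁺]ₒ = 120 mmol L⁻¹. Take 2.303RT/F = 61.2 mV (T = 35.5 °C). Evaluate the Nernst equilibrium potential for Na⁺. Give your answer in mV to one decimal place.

49.0 mV

E = (61.2/z) · log₁₀([Na⁺]_out/[Na⁺]_in) with z = +1.
= (61.2/1) · log₁₀(120/19) = 61.20 · log₁₀(6.316)
= 61.20 · (0.8004) = 48.99 mV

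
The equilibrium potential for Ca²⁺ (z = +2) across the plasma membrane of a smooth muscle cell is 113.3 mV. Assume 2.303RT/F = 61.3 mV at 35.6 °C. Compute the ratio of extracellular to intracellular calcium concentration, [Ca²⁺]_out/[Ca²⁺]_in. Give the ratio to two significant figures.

log₁₀([out]/[in]) = E·z/(61.3) = 113.3 × 2 / 61.3 = 3.6966
[out]/[in] = 10^(3.6966) = 4972

5000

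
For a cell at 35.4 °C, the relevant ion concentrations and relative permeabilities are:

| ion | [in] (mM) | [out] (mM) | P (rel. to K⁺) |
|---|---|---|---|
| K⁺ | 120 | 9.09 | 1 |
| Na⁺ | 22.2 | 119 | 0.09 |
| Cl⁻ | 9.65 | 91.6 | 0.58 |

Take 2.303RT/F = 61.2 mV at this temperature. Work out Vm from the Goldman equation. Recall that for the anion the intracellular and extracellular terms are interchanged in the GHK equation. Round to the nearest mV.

Vm = 61.2 · log₁₀[(Σ P·[cation]ₒ + Σ P·[anion]ᵢ) / (Σ P·[cation]ᵢ + Σ P·[anion]ₒ)]
Numerator = 1×9.09 + 0.09×119 + 0.58×9.65 = 25.4
Denominator = 1×120 + 0.09×22.2 + 0.58×91.6 = 175.1
Vm = 61.2 · log₁₀(0.14502) = 61.2 × (-0.8386) = -51.32 mV

-51 mV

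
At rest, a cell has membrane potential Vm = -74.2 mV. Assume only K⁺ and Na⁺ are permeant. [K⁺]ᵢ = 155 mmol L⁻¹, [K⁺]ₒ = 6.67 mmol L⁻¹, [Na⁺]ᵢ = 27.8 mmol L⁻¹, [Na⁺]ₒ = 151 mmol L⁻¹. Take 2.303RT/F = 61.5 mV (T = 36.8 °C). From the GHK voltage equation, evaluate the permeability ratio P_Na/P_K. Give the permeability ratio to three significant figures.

0.0199

Let α = P_Na/P_K. GHK: Vm = 61.5·log₁₀[(Kₒ + α·Naₒ)/(Kᵢ + α·Naᵢ)].
10^(Vm/61.5) = 10^(-74.2/61.5) = 0.062158
So 0.062158·(Kᵢ + α·Naᵢ) = Kₒ + α·Naₒ → α = (0.062158·155.0 − 6.67) / (151.0 − 0.062158·27.8)
α = (9.634 − 6.67) / (151.0 − 1.728) = 2.964/149.3 = 0.01986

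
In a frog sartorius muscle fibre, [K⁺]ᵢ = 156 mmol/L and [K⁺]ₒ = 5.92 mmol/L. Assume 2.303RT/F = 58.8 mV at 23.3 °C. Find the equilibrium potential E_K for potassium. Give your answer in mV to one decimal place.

-83.5 mV

E = (58.8/z) · log₁₀([K⁺]_out/[K⁺]_in) with z = +1.
= (58.8/1) · log₁₀(5.92/156) = 58.80 · log₁₀(0.03795)
= 58.80 · (-1.4208) = -83.54 mV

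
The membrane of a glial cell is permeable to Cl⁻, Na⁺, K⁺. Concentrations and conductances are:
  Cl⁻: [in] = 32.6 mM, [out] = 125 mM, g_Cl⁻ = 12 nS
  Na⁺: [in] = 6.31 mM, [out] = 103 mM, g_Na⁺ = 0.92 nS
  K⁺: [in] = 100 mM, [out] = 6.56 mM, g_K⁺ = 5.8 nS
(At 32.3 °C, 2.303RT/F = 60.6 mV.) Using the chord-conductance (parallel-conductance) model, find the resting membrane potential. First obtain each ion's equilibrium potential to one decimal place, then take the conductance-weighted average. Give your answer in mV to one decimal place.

E_Cl⁻ = (60.6/-1)·log₁₀(125/32.6) = -35.4 mV
E_Na⁺ = (60.6/1)·log₁₀(103/6.31) = 73.5 mV
E_K⁺ = (60.6/1)·log₁₀(6.56/100) = -71.7 mV
Vm = (Σ gᵢEᵢ)/(Σ gᵢ) = (12·-35.4 + 0.92·73.5 + 5.8·-71.7) / (12 + 0.92 + 5.8)
= -773.04 / 18.72 = -41.29 mV

-41.3 mV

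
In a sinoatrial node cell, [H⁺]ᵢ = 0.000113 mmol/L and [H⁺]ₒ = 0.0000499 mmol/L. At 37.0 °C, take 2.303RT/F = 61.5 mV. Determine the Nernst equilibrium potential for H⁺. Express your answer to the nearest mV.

E = (61.5/z) · log₁₀([H⁺]_out/[H⁺]_in) with z = +1.
= (61.5/1) · log₁₀(0.0000499/0.000113) = 61.50 · log₁₀(0.4416)
= 61.50 · (-0.3550) = -21.83 mV

-22 mV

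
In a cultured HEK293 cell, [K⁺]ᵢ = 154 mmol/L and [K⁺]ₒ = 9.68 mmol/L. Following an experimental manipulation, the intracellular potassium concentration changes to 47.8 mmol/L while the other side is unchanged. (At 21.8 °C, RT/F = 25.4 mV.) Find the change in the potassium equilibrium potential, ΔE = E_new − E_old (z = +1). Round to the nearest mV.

E_old = (25.4/1)·ln(9.68/154) = -70.28 mV
E_new = (25.4/1)·ln(9.68/47.8) = -40.56 mV
ΔE = -40.56 − (-70.28) = 29.72 mV

30 mV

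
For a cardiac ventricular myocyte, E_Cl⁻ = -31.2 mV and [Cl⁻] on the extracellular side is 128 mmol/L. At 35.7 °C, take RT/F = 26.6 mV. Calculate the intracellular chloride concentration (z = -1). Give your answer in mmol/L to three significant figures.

Nernst: E = (26.6/-1) · ln([out]/[in]), so ln([out]/[in]) = -31.2 × -1 / 26.6 = 1.1729.
[out]/[in] = e^(1.1729) = 3.231.
[in] = 128 / 3.231 = 39.61 mmol/L.

39.6 mmol/L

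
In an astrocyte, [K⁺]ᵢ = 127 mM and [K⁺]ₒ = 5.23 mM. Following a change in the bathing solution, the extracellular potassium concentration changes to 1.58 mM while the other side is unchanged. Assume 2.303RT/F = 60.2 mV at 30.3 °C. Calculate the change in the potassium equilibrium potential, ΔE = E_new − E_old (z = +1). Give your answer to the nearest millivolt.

E_old = (60.2/1)·log₁₀(5.23/127) = -83.40 mV
E_new = (60.2/1)·log₁₀(1.58/127) = -114.69 mV
ΔE = -114.69 − (-83.40) = -31.29 mV

-31 mV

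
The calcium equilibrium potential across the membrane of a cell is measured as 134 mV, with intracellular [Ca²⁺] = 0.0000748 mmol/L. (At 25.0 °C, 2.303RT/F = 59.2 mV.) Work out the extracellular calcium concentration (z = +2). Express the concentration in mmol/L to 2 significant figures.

2.5 mmol/L

Nernst: E = (59.2/2) · log₁₀([out]/[in]), so log₁₀([out]/[in]) = 134.0 × 2 / 59.2 = 4.5270.
[out]/[in] = 10^(4.5270) = 3.365e+04.
[out] = 3.365e+04 × 0.0000748 = 2.517 mmol/L.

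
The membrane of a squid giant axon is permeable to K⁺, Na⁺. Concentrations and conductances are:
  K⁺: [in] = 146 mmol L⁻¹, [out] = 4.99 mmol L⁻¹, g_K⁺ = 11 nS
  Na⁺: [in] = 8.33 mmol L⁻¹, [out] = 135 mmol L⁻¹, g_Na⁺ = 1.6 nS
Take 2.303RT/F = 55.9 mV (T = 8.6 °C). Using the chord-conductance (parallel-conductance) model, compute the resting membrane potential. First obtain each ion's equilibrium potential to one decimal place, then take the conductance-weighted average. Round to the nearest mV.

E_K⁺ = (55.9/1)·log₁₀(4.99/146) = -82.0 mV
E_Na⁺ = (55.9/1)·log₁₀(135/8.33) = 67.6 mV
Vm = (Σ gᵢEᵢ)/(Σ gᵢ) = (11·-82.0 + 1.6·67.6) / (11 + 1.6)
= -793.84 / 12.6 = -63.00 mV

-63 mV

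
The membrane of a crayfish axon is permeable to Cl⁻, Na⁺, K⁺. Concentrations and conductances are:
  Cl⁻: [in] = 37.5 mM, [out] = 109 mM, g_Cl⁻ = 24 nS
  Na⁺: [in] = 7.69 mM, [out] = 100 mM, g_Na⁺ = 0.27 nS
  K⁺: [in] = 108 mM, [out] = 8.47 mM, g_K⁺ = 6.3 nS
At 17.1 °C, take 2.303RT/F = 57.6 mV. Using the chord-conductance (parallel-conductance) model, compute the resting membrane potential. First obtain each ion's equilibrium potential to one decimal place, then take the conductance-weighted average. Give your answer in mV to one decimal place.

-33.5 mV

E_Cl⁻ = (57.6/-1)·log₁₀(109/37.5) = -26.7 mV
E_Na⁺ = (57.6/1)·log₁₀(100/7.69) = 64.2 mV
E_K⁺ = (57.6/1)·log₁₀(8.47/108) = -63.7 mV
Vm = (Σ gᵢEᵢ)/(Σ gᵢ) = (24·-26.7 + 0.27·64.2 + 6.3·-63.7) / (24 + 0.27 + 6.3)
= -1024.78 / 30.57 = -33.52 mV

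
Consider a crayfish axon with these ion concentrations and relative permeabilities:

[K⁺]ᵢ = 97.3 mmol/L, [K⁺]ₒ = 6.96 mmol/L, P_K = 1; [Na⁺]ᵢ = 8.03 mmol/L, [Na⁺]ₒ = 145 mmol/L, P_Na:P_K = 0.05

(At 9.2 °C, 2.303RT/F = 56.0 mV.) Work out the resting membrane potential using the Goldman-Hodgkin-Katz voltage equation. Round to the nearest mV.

Vm = 56.0 · log₁₀[(Σ P·[cation]ₒ + Σ P·[anion]ᵢ) / (Σ P·[cation]ᵢ + Σ P·[anion]ₒ)]
Numerator = 1×6.96 + 0.05×145 = 14.21
Denominator = 1×97.3 + 0.05×8.03 = 97.7
Vm = 56.0 · log₁₀(0.14544) = 56.0 × (-0.8373) = -46.89 mV

-47 mV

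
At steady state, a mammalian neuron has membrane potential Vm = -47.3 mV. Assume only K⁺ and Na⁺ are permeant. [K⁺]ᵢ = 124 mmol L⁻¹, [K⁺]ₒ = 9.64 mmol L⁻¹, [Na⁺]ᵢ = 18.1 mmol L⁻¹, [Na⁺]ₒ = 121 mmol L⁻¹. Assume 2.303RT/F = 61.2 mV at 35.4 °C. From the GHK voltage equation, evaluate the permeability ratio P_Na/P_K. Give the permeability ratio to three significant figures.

0.0956

Let α = P_Na/P_K. GHK: Vm = 61.2·log₁₀[(Kₒ + α·Naₒ)/(Kᵢ + α·Naᵢ)].
10^(Vm/61.2) = 10^(-47.3/61.2) = 0.1687
So 0.1687·(Kᵢ + α·Naᵢ) = Kₒ + α·Naₒ → α = (0.1687·124.0 − 9.64) / (121.0 − 0.1687·18.1)
α = (20.92 − 9.64) / (121.0 − 3.054) = 11.28/117.9 = 0.09563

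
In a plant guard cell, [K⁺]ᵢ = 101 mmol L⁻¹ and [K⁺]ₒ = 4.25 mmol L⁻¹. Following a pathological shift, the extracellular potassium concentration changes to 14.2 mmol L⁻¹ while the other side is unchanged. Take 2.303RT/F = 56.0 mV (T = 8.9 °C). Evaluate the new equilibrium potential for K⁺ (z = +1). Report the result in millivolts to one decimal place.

After the shift: [K⁺]_out = 14.2, [K⁺]_in = 101 mmol L⁻¹.
E_new = (56.0/1)·log₁₀(14.2/101) = 56.00 · (-0.8520) = -47.71 mV

-47.7 mV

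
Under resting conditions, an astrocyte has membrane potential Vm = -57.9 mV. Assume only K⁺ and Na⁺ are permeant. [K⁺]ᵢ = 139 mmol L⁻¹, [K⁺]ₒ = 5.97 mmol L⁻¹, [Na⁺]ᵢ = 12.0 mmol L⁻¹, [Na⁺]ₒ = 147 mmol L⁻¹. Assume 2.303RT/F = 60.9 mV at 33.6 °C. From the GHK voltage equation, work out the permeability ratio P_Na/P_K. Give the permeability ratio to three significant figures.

Let α = P_Na/P_K. GHK: Vm = 60.9·log₁₀[(Kₒ + α·Naₒ)/(Kᵢ + α·Naᵢ)].
10^(Vm/60.9) = 10^(-57.9/60.9) = 0.11201
So 0.11201·(Kᵢ + α·Naᵢ) = Kₒ + α·Naₒ → α = (0.11201·139.0 − 5.97) / (147.0 − 0.11201·12.0)
α = (15.57 − 5.97) / (147.0 − 1.344) = 9.6/145.7 = 0.06591

0.0659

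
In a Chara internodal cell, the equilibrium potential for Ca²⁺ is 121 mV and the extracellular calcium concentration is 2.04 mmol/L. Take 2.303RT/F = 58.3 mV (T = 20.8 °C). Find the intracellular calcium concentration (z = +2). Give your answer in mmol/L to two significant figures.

Nernst: E = (58.3/2) · log₁₀([out]/[in]), so log₁₀([out]/[in]) = 121.0 × 2 / 58.3 = 4.1509.
[out]/[in] = 10^(4.1509) = 1.416e+04.
[in] = 2.04 / 1.416e+04 = 0.0001441 mmol/L.

0.00014 mmol/L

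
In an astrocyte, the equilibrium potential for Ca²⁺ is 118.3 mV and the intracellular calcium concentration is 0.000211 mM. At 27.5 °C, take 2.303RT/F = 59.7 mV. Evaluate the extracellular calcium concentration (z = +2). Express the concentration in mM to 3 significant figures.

1.94 mM

Nernst: E = (59.7/2) · log₁₀([out]/[in]), so log₁₀([out]/[in]) = 118.3 × 2 / 59.7 = 3.9631.
[out]/[in] = 10^(3.9631) = 9186.
[out] = 9186 × 0.000211 = 1.938 mM.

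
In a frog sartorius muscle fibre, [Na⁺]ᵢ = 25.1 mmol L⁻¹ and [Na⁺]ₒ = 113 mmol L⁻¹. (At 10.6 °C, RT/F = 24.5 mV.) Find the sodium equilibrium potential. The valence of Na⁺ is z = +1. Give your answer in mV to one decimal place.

E = (24.5/z) · ln([Na⁺]_out/[Na⁺]_in) with z = +1.
= (24.5/1) · ln(113/25.1) = 24.50 · ln(4.502)
= 24.50 · (1.5045) = 36.86 mV

36.9 mV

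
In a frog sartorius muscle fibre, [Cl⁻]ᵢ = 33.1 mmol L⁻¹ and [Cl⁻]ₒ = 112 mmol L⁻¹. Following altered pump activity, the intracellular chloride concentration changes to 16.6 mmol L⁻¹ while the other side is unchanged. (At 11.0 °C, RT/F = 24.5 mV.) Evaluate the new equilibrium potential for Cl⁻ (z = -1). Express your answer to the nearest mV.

After the shift: [Cl⁻]_out = 112, [Cl⁻]_in = 16.6 mmol L⁻¹.
E_new = (24.5/-1)·ln(112/16.6) = -24.50 · (1.9091) = -46.77 mV

-47 mV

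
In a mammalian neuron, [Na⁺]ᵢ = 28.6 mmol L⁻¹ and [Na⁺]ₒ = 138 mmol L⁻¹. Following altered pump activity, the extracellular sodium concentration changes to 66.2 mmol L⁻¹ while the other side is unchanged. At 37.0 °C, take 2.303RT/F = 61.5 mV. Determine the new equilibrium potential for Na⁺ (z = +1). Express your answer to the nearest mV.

After the shift: [Na⁺]_out = 66.2, [Na⁺]_in = 28.6 mmol L⁻¹.
E_new = (61.5/1)·log₁₀(66.2/28.6) = 61.50 · (0.3645) = 22.42 mV

22 mV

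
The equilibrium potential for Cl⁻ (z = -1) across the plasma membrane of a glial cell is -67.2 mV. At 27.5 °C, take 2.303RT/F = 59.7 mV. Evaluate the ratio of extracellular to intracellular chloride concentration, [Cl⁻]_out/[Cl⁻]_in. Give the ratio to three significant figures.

log₁₀([out]/[in]) = E·z/(59.7) = -67.2 × -1 / 59.7 = 1.1256
[out]/[in] = 10^(1.1256) = 13.35

13.4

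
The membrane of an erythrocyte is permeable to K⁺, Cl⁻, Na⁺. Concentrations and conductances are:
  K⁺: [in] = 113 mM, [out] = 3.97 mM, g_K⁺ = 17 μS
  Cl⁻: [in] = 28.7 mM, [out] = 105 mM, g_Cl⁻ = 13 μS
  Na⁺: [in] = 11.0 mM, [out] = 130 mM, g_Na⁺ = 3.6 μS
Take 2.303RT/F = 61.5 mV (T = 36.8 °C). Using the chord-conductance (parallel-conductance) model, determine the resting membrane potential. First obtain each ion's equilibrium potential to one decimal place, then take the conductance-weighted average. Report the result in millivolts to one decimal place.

E_K⁺ = (61.5/1)·log₁₀(3.97/113) = -89.4 mV
E_Cl⁻ = (61.5/-1)·log₁₀(105/28.7) = -34.6 mV
E_Na⁺ = (61.5/1)·log₁₀(130/11.0) = 66.0 mV
Vm = (Σ gᵢEᵢ)/(Σ gᵢ) = (17·-89.4 + 13·-34.6 + 3.6·66.0) / (17 + 13 + 3.6)
= -1732.00 / 33.6 = -51.55 mV

-51.5 mV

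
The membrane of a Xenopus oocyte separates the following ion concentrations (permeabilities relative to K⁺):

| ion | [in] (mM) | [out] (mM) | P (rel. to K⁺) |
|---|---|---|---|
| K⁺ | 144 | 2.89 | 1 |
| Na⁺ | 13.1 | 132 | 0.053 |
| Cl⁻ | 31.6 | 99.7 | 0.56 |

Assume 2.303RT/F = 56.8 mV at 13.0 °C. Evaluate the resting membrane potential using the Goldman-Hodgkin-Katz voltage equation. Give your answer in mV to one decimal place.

Vm = 56.8 · log₁₀[(Σ P·[cation]ₒ + Σ P·[anion]ᵢ) / (Σ P·[cation]ᵢ + Σ P·[anion]ₒ)]
Numerator = 1×2.89 + 0.053×132 + 0.56×31.6 = 27.58
Denominator = 1×144 + 0.053×13.1 + 0.56×99.7 = 200.5
Vm = 56.8 · log₁₀(0.13755) = 56.8 × (-0.8615) = -48.94 mV

-48.9 mV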